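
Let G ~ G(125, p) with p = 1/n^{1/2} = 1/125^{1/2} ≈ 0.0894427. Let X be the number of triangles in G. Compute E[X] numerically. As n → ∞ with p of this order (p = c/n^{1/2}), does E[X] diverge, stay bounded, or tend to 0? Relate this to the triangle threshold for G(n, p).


Number of potential triangles: C(125, 3) = 317750.
Each occurs with probability p³ ≈ (0.0894427)³ ≈ 7.15541753e-04.
By linearity: E[X] = C(125, 3)·p³ ≈ 317750 · 7.15541753e-04 ≈ 227.363392.
Since α = 1/2 < 1, p = c/n^{1/2} ≫ 1/n is above the triangle threshold p ~ 1/n. Asymptotically E[X] ~ (c³/6)·n^{3(1−α)} = (1³/6)·n^{1.5} → ∞; triangles are abundant w.h.p.

E[X] ≈ 227.363392; in regime p = Θ(1/n^{1/2}) E[X] diverges (above the triangle threshold p ~ 1/n).


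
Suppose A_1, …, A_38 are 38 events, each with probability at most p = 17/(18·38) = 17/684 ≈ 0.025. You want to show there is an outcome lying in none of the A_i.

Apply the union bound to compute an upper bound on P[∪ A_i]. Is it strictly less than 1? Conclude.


Union bound: P[∪_{i=1}^{38} A_i] ≤ Σ_i P[A_i] ≤ 38·p = 38·(17/684) = 17/18.
Numerically: 17/18 ≈ 0.944.
Is 17/18 < 1? YES.
Since P[∪ A_i] ≤ 17/18 < 1, the complement has P[∩ A_i^c] ≥ 1 − 17/18 = 1/18 > 0, so some outcome avoids every A_i.

38·p = 17/18 ≈ 0.944; existence CERTIFIED by the union bound.


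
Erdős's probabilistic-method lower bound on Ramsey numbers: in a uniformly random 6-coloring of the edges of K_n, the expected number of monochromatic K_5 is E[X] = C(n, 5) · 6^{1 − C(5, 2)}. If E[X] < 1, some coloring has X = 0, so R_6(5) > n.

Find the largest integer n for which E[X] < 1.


We need C(n, 5) · 6^{1 − 10} < 1, i.e. C(n, 5) < 6^{10 − 1} = 10077696.
Check values of n near the boundary:
  n = 63: C(63, 5) = 7028847; 7028847 < 10077696? YES
  n = 64: C(64, 5) = 7624512; 7624512 < 10077696? YES
  n = 65: C(65, 5) = 8259888; 8259888 < 10077696? YES
  n = 66: C(66, 5) = 8936928; 8936928 < 10077696? YES
  n = 67: C(67, 5) = 9657648; 9657648 < 10077696? YES
  n = 68: C(68, 5) = 10424128; 10424128 < 10077696? NO
The largest n with C(n, 5) < 10077696 is n = 67 (where E[X] = 67067/69984 ≈ 0.9583). Hence R_6(5) > 67, i.e. R_6(5) ≥ 68.

Largest n = 67; hence R_6(5) > 67.


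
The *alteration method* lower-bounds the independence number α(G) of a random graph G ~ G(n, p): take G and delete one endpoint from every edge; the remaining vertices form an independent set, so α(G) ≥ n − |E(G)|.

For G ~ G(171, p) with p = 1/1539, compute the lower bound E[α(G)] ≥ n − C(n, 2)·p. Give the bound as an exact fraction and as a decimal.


E[|E(G)|] = C(171, 2)·p = 14535 · (1/1539) = 85/9.
E[α(G)] ≥ n − E[|E(G)|] = 171 − 85/9 = 1454/9.
Numerically: ≈ 161.5556.
(This is only a lower bound; the true E[α(G)] may be larger.)

E[α(G)] ≥ 1454/9 ≈ 161.5556.


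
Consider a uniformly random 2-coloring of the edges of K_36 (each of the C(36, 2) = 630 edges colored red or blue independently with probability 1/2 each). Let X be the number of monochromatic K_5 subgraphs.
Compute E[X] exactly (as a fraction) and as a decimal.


Let X = Σ_S X_S over the C(36, 5) = 376992 subsets S of size 5, where X_S = 1 if the K_5 on S is monochromatic.
For a fixed S, the K_5 on S has C(5, 2) = 10 edges. P[all 10 edges red] = (1/2)^10, and likewise for blue, so P[monochromatic] = 2·(1/2)^10 = 2^{1 − 10} = 1/512.
By linearity of expectation: E[X] = C(36, 5) · 2^{1 − 10} = 376992 · 1/512 = 11781/16.
Numerically: E[X] ≈ 736.31250.

E[X] = C(36,5)·2^(1−C(5,2)) = 11781/16 ≈ 736.31250.


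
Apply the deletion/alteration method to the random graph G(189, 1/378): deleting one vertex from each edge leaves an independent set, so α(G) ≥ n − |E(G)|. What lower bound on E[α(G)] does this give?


E[|E(G)|] = C(189, 2)·p = 17766 · (1/378) = 47.
E[α(G)] ≥ n − E[|E(G)|] = 189 − 47 = 142.
Numerically: ≈ 142.0000.
(This is only a lower bound; the true E[α(G)] may be larger.)

E[α(G)] ≥ 142 ≈ 142.0000.


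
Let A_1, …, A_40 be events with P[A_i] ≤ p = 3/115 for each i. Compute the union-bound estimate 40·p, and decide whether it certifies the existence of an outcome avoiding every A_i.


Union bound: P[∪_{i=1}^{40} A_i] ≤ Σ_i P[A_i] ≤ 40·p = 40·(3/115) = 24/23.
Numerically: 24/23 ≈ 1.043478.
Is 24/23 < 1? NO.
Since the bound 24/23 is ≥ 1, the union bound is uninformative here; it does NOT by itself certify existence.

40·p = 24/23 ≈ 1.043478; existence NOT certified by the union bound.


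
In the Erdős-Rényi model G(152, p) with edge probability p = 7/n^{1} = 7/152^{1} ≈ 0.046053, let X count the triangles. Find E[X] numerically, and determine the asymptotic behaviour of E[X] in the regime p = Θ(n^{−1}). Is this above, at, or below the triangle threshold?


Number of potential triangles: C(152, 3) = 573800.
Each occurs with probability p³ ≈ (0.046053)³ ≈ 9.7670488e-05.
By linearity: E[X] = C(152, 3)·p³ ≈ 573800 · 9.7670488e-05 ≈ 56.04333.
Here α = 1, so p = 7/n is exactly at the triangle threshold p ~ 1/n. Asymptotically E[X] → c³/6 = 7³/6 = 343/6 ≈ 57.16667, a bounded constant. In this regime the triangle count is asymptotically Poisson(c³/6).

E[X] ≈ 56.04333; in regime p = Θ(1/n^{1}) E[X] stays bounded (at the triangle threshold p ~ 1/n).


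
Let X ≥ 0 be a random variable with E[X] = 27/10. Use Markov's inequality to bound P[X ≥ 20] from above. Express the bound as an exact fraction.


μ = E[X] = 27/10, a = 20.
Markov: P[X ≥ 20] ≤ μ/a = (27/10)/20 = 27/200.
Numerically: ≈ 0.1350.
(Since a = 20 > μ = 2.7000, the bound 27/200 is < 1 and informative.)

P[X ≥ 20] ≤ 27/200 ≈ 0.1350.


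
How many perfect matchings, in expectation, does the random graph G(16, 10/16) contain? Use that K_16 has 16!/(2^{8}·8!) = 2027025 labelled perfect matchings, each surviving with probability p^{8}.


K_16 has 16!/(2^{8}·8!) = 2027025 labelled perfect matchings.
For each such perfect matching H, let X_H = 1 if all 8 edges of H are present in G. Then P[X_H = 1] = p^{8} = (5/8)^{8} = 390625/16777216.
Summing the indicators: E[X] = Σ_H E[X_H] = 2027025 · p^{8} = 2027025 · 390625/16777216 = 791806640625/16777216.
Numerically: E[X] ≈ 4.72e+04.

E[X] = 2027025 · (5/8)^{8} = 791806640625/16777216 ≈ 4.72e+04.


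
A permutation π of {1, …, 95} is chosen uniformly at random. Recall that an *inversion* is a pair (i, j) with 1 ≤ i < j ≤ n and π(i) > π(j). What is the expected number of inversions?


Write X = Σ X_I over the C(95, 2) = 4465 pairs i < j, with X_I the indicator of one inversion.
There are 4465 indicators.
For each fixed pair i < j, the values π(i) and π(j) are two distinct elements of {1, …, 95} in uniformly random order; by symmetry P[π(i) > π(j)] = 1/2.
By linearity: E[X] = 4465 · (1/2) = C(95, 2) · (1/2) = 4465/2 = 4465/2 ≈ 2232.500.

E[X] = 4465/2 = 2232.500.


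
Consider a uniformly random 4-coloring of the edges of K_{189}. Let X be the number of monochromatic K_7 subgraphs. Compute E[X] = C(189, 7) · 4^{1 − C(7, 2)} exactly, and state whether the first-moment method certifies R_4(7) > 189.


E[X] = C(189, 7) · 4^{1 − 21} = 1527510868092 · 4^{−20} = 1527510868092/1099511627776.
As a reduced fraction: E[X] = 381877717023/274877906944 ≈ 1.389263.
Is E[X] < 1? NO.
Since E[X] ≥ 1, the first-moment bound is inconclusive at n = 189; it does NOT by itself certify R_4(7) > 189.

E[X] = 381877717023/274877906944 ≈ 1.389263; E[X] ≥ 1; first-moment method inconclusive here.


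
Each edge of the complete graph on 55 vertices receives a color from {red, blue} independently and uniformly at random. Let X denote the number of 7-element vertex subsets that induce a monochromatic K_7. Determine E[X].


Let X = Σ_S X_S over the C(55, 7) = 202927725 subsets S of size 7, where X_S = 1 if the K_7 on S is monochromatic.
For a fixed S, the K_7 on S has C(7, 2) = 21 edges. P[all 21 edges red] = (1/2)^21, and likewise for blue, so P[monochromatic] = 2·(1/2)^21 = 2^{1 − 21} = 1/1048576.
By linearity: E[X] = C(55, 7) · 2^{1 − 21} = 202927725 · 1/1048576 = 202927725/1048576.
Numerically: E[X] ≈ 193.527.

E[X] = C(55,7)·2^(1−C(7,2)) = 202927725/1048576 ≈ 193.527.


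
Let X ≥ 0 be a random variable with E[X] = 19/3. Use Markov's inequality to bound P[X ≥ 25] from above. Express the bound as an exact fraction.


μ = E[X] = 19/3, a = 25.
Markov: P[X ≥ 25] ≤ μ/a = (19/3)/25 = 19/75.
Numerically: ≈ 0.2533.
(Since a = 25 > μ = 6.3333, the bound 19/75 is < 1 and informative.)

P[X ≥ 25] ≤ 19/75 ≈ 0.2533.


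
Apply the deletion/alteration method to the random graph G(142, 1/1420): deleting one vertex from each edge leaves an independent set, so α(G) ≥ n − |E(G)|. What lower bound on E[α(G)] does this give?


E[|E(G)|] = C(142, 2)·p = 10011 · (1/1420) = 141/20.
E[α(G)] ≥ n − E[|E(G)|] = 142 − 141/20 = 2699/20.
Numerically: ≈ 134.95000.
(This is only a lower bound; the true E[α(G)] may be larger.)

E[α(G)] ≥ 2699/20 ≈ 134.95000.


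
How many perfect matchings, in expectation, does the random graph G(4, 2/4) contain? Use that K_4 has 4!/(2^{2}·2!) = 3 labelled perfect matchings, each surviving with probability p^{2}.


K_4 has 4!/(2^{2}·2!) = 3 labelled perfect matchings.
For each such perfect matching H, let X_H = 1 if all 2 edges of H are present in G. Then P[X_H = 1] = p^{2} = (1/2)^{2} = 1/4.
Summing the indicators: E[X] = Σ_H E[X_H] = 3 · p^{2} = 3 · 1/4 = 3/4.
Numerically: E[X] ≈ 0.75.

E[X] = 3 · (1/2)^{2} = 3/4 ≈ 0.75.


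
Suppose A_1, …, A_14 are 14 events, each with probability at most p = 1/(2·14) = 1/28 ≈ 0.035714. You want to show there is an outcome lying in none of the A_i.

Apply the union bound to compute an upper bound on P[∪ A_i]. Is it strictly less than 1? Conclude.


Union bound: P[∪_{i=1}^{14} A_i] ≤ Σ_i P[A_i] ≤ 14·p = 14·(1/28) = 1/2.
Numerically: 1/2 ≈ 0.500000.
Is 1/2 < 1? YES.
Since P[∪ A_i] ≤ 1/2 < 1, the complement has P[∩ A_i^c] ≥ 1 − 1/2 = 1/2 > 0, so some outcome avoids every A_i.

14·p = 1/2 ≈ 0.500000; existence CERTIFIED by the union bound.


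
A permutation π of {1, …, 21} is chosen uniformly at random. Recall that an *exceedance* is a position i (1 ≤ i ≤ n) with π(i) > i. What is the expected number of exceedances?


Write X = Σ_{i=1}^{21} X_i, where X_i = 1_{π(i) > i}.
For each fixed i, π(i) is uniform over {1, …, 21} (marginal of a uniform permutation), so P[π(i) > i] = (n − i)/n. Summing: Σ_{i=1}^{21} (n − i)/n = (0 + 1 + … + 20)/21 = 21(21 − 1)/(2·21) = (21 − 1)/2.
Hence E[X] = Σ_{i=1}^{21} (21 − i)/21 = 10 ≈ 10.0000.

E[X] = 10 = 10.0000.


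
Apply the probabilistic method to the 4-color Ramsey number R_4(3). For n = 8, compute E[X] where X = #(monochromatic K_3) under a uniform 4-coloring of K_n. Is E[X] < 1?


E[X] = C(8, 3) · 4^{1 − 3} = 56 · 4^{−2} = 56/16.
As a reduced fraction: E[X] = 7/2 ≈ 3.50000.
Is E[X] < 1? NO.
Since E[X] ≥ 1, the first-moment bound is inconclusive at n = 8; it does NOT by itself certify R_4(3) > 8.

E[X] = 7/2 ≈ 3.50000; E[X] ≥ 1; first-moment method inconclusive here.


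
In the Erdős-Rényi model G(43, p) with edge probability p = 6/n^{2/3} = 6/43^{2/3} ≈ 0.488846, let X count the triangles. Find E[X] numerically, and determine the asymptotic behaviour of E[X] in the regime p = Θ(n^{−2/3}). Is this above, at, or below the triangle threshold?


Number of potential triangles: C(43, 3) = 12341.
Each occurs with probability p³ ≈ (0.488846)³ ≈ 1.16819903e-01.
By linearity: E[X] = C(43, 3)·p³ ≈ 12341 · 1.16819903e-01 ≈ 1441.674419.
Since α = 2/3 < 1, p = c/n^{2/3} ≫ 1/n is above the triangle threshold p ~ 1/n. Asymptotically E[X] ~ (c³/6)·n^{3(1−α)} = (6³/6)·n^{1} → ∞; triangles are abundant w.h.p.

E[X] ≈ 1441.674419; in regime p = Θ(1/n^{2/3}) E[X] diverges (above the triangle threshold p ~ 1/n).


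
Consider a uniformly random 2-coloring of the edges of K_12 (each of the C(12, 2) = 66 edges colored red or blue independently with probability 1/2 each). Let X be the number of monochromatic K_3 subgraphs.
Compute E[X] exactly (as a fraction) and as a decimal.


Let X = Σ_S X_S over the C(12, 3) = 220 subsets S of size 3, where X_S = 1 if the K_3 on S is monochromatic.
For a fixed S, the K_3 on S has C(3, 2) = 3 edges. P[all 3 edges red] = (1/2)^3, and likewise for blue, so P[monochromatic] = 2·(1/2)^3 = 2^{1 − 3} = 1/4.
By linearity: E[X] = C(12, 3) · 2^{1 − 3} = 220 · 1/4 = 55.
Numerically: E[X] ≈ 55.0000.

E[X] = C(12,3)·2^(1−C(3,2)) = 55 ≈ 55.0000.


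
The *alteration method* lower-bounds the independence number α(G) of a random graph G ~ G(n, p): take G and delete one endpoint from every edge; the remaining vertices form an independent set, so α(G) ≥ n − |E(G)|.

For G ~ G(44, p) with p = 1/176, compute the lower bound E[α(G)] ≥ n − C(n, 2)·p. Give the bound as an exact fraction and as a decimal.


E[|E(G)|] = C(44, 2)·p = 946 · (1/176) = 43/8.
E[α(G)] ≥ n − E[|E(G)|] = 44 − 43/8 = 309/8.
Numerically: ≈ 38.62500.
(This is only a lower bound; the true E[α(G)] may be larger.)

E[α(G)] ≥ 309/8 ≈ 38.62500.


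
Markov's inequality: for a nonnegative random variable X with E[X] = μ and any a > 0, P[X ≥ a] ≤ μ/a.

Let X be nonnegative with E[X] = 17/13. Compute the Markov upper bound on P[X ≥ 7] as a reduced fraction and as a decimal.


μ = E[X] = 17/13, a = 7.
Markov: P[X ≥ 7] ≤ μ/a = (17/13)/7 = 17/91.
Numerically: ≈ 0.1868.
(Since a = 7 > μ = 1.3077, the bound 17/91 is < 1 and informative.)

P[X ≥ 7] ≤ 17/91 ≈ 0.1868.


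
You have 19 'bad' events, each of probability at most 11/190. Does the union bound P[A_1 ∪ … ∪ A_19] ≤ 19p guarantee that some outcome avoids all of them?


Union bound: P[∪_{i=1}^{19} A_i] ≤ Σ_i P[A_i] ≤ 19·p = 19·(11/190) = 11/10.
Numerically: 11/10 ≈ 1.100000.
Is 11/10 < 1? NO.
Since the bound 11/10 is ≥ 1, the union bound is uninformative here; it does NOT by itself certify existence.

19·p = 11/10 ≈ 1.100000; existence NOT certified by the union bound.


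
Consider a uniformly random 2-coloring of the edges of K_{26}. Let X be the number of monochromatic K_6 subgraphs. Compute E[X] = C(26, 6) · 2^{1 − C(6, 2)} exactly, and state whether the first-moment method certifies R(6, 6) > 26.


E[X] = C(26, 6) · 2^{1 − 15} = 230230 · 2^{−14} = 230230/16384.
As a reduced fraction: E[X] = 115115/8192 ≈ 14.05212.
Is E[X] < 1? NO.
Since E[X] ≥ 1, the first-moment bound is inconclusive at n = 26; it does NOT by itself certify R(6, 6) > 26.

E[X] = 115115/8192 ≈ 14.05212; E[X] ≥ 1; first-moment method inconclusive here.


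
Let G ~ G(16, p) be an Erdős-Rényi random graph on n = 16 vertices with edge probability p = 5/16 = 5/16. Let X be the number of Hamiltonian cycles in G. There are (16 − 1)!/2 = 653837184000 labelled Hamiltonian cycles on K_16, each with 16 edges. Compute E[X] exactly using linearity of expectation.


K_16 has (16 − 1)!/2 = 653837184000 labelled Hamiltonian cycles.
For each such Hamiltonian cycle H, let X_H = 1 if all 16 edges of H are present in G. Then P[X_H = 1] = p^{16} = (5/16)^{16} = 152587890625/18446744073709551616.
Summing the indicators: E[X] = Σ_H E[X_H] = 653837184000 · p^{16} = 653837184000 · 152587890625/18446744073709551616 = 97429332733154296875/18014398509481984.
Numerically: E[X] ≈ 5408.41.

E[X] = 653837184000 · (5/16)^{16} = 97429332733154296875/18014398509481984 ≈ 5408.41.


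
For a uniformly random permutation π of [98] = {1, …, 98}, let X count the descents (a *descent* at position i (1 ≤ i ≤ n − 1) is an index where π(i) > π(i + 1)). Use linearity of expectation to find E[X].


Write X = Σ X_I over i = 1, …, 97, with X_I the indicator of one descent.
There are 97 indicators.
For each fixed i, the pair (π(i), π(i+1)) is a uniformly random ordered pair of distinct values from {1, …, 98}; by symmetry P[π(i) > π(i+1)] = 1/2.
By linearity: E[X] = 97 · (1/2) = (98 − 1) · (1/2) = 97/2 ≈ 48.50000.

E[X] = 97/2 = 48.50000.


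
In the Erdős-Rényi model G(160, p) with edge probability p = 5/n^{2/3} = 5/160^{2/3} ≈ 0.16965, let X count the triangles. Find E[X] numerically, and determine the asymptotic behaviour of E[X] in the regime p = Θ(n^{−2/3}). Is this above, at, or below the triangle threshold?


Number of potential triangles: C(160, 3) = 669920.
Each occurs with probability p³ ≈ (0.16965)³ ≈ 4.8828125e-03.
By linearity: E[X] = C(160, 3)·p³ ≈ 669920 · 4.8828125e-03 ≈ 3271.09375.
Since α = 2/3 < 1, p = c/n^{2/3} ≫ 1/n is above the triangle threshold p ~ 1/n. Asymptotically E[X] ~ (c³/6)·n^{3(1−α)} = (5³/6)·n^{1} → ∞; triangles are abundant w.h.p.

E[X] ≈ 3271.09375; in regime p = Θ(1/n^{2/3}) E[X] diverges (above the triangle threshold p ~ 1/n).


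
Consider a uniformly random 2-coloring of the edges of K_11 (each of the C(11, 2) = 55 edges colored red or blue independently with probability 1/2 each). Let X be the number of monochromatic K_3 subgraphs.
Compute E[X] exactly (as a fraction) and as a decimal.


Let X = Σ_S X_S over the C(11, 3) = 165 subsets S of size 3, where X_S = 1 if the K_3 on S is monochromatic.
For a fixed S, the K_3 on S has C(3, 2) = 3 edges. P[all 3 edges red] = (1/2)^3, and likewise for blue, so P[monochromatic] = 2·(1/2)^3 = 2^{1 − 3} = 1/4.
By linearity: E[X] = C(11, 3) · 2^{1 − 3} = 165 · 1/4 = 165/4.
Numerically: E[X] ≈ 41.2500.

E[X] = C(11,3)·2^(1−C(3,2)) = 165/4 ≈ 41.2500.


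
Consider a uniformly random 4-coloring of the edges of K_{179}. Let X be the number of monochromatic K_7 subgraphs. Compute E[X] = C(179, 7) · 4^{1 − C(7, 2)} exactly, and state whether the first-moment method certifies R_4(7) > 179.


E[X] = C(179, 7) · 4^{1 − 21} = 1037437234460 · 4^{−20} = 1037437234460/1099511627776.
As a reduced fraction: E[X] = 259359308615/274877906944 ≈ 0.9435.
Is E[X] < 1? YES.
Since E[X] < 1, there exists a 4-coloring of K_{179} with no monochromatic K_7; hence R_4(7) > 179.

E[X] = 259359308615/274877906944 ≈ 0.9435; E[X] < 1, so R_4(7) > 179.


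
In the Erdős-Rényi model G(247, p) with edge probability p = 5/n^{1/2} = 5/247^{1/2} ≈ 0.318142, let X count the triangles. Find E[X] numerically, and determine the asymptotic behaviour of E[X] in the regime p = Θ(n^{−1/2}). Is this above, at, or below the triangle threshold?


Number of potential triangles: C(247, 3) = 2481115.
Each occurs with probability p³ ≈ (0.318142)³ ≈ 3.22006459e-02.
By linearity: E[X] = C(247, 3)·p³ ≈ 2481115 · 3.22006459e-02 ≈ 79893.505551.
Since α = 1/2 < 1, p = c/n^{1/2} ≫ 1/n is above the triangle threshold p ~ 1/n. Asymptotically E[X] ~ (c³/6)·n^{3(1−α)} = (5³/6)·n^{1.5} → ∞; triangles are abundant w.h.p.

E[X] ≈ 79893.505551; in regime p = Θ(1/n^{1/2}) E[X] diverges (above the triangle threshold p ~ 1/n).


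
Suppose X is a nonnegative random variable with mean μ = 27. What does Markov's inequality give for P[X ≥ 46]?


μ = E[X] = 27, a = 46.
Markov: P[X ≥ 46] ≤ μ/a = (27)/46 = 27/46.
Numerically: ≈ 0.586957.
(Since a = 46 > μ = 27.000000, the bound 27/46 is < 1 and informative.)

P[X ≥ 46] ≤ 27/46 ≈ 0.586957.


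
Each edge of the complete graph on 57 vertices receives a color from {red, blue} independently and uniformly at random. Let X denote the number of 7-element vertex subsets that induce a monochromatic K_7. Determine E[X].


Let X = Σ_S X_S over the C(57, 7) = 264385836 subsets S of size 7, where X_S = 1 if the K_7 on S is monochromatic.
For a fixed S, the K_7 on S has C(7, 2) = 21 edges. P[all 21 edges red] = (1/2)^21, and likewise for blue, so P[monochromatic] = 2·(1/2)^21 = 2^{1 − 21} = 1/1048576.
Summing: E[X] = C(57, 7) · 2^{1 − 21} = 264385836 · 1/1048576 = 66096459/262144.
Numerically: E[X] ≈ 252.138.

E[X] = C(57,7)·2^(1−C(7,2)) = 66096459/262144 ≈ 252.138.


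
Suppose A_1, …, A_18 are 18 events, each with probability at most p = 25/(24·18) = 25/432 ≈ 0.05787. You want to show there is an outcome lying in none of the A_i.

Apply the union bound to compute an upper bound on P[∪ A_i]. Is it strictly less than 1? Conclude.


Union bound: P[∪_{i=1}^{18} A_i] ≤ Σ_i P[A_i] ≤ 18·p = 18·(25/432) = 25/24.
Numerically: 25/24 ≈ 1.04167.
Is 25/24 < 1? NO.
Since the bound 25/24 is ≥ 1, the union bound is uninformative here; it does NOT by itself certify existence.

18·p = 25/24 ≈ 1.04167; existence NOT certified by the union bound.


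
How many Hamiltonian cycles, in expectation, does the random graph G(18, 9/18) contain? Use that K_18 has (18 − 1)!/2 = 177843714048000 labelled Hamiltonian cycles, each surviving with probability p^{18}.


K_18 has (18 − 1)!/2 = 177843714048000 labelled Hamiltonian cycles.
For each such Hamiltonian cycle H, let X_H = 1 if all 18 edges of H are present in G. Then P[X_H = 1] = p^{18} = (1/2)^{18} = 1/262144.
By linearity of expectation: E[X] = Σ_H E[X_H] = 177843714048000 · p^{18} = 177843714048000 · 1/262144 = 10854718875/16.
Numerically: E[X] ≈ 6.784e+08.

E[X] = 177843714048000 · (1/2)^{18} = 10854718875/16 ≈ 6.784e+08.


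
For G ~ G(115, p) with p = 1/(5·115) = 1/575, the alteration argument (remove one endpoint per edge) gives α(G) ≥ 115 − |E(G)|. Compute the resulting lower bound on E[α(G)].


E[|E(G)|] = C(115, 2)·p = 6555 · (1/575) = 57/5.
E[α(G)] ≥ n − E[|E(G)|] = 115 − 57/5 = 518/5.
Numerically: ≈ 103.600.
(This is only a lower bound; the true E[α(G)] may be larger.)

E[α(G)] ≥ 518/5 ≈ 103.600.


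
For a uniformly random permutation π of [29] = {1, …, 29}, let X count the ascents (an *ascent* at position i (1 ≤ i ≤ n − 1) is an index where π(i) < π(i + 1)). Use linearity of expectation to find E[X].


Write X = Σ X_I over i = 1, …, 28, with X_I the indicator of one ascent.
There are 28 indicators.
For each fixed i, the pair (π(i), π(i+1)) is a uniformly random ordered pair of distinct values from {1, …, 29}; by symmetry P[π(i) < π(i+1)] = 1/2.
By linearity: E[X] = 28 · (1/2) = (29 − 1) · (1/2) = 14 ≈ 14.0000.

E[X] = 14 = 14.0000.


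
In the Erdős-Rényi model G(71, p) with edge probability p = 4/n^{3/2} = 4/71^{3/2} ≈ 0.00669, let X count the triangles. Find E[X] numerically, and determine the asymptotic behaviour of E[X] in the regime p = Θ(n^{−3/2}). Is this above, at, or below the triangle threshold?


Number of potential triangles: C(71, 3) = 57155.
Each occurs with probability p³ ≈ (0.00669)³ ≈ 2.98894e-07.
By linearity: E[X] = C(71, 3)·p³ ≈ 57155 · 2.98894e-07 ≈ 0.017.
Since α = 3/2 > 1, p = c/n^{3/2} = o(1/n) is below the triangle threshold p ~ 1/n. Asymptotically E[X] ~ (c³/6)·n^{3(1−α)} = (4³/6)·n^{-1.5} → 0, so by Markov's inequality G has no triangles w.h.p.

E[X] ≈ 0.017; in regime p = Θ(1/n^{3/2}) E[X] tends to 0 (below the triangle threshold p ~ 1/n).


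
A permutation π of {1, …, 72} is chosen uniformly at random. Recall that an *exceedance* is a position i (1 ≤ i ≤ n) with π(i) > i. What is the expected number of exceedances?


Write X = Σ_{i=1}^{72} X_i, where X_i = 1_{π(i) > i}.
For each fixed i, π(i) is uniform over {1, …, 72} (marginal of a uniform permutation), so P[π(i) > i] = (n − i)/n. Summing: Σ_{i=1}^{72} (n − i)/n = (0 + 1 + … + 71)/72 = 72(72 − 1)/(2·72) = (72 − 1)/2.
Hence E[X] = Σ_{i=1}^{72} (72 − i)/72 = 71/2 ≈ 35.500000.

E[X] = 71/2 = 35.500000.


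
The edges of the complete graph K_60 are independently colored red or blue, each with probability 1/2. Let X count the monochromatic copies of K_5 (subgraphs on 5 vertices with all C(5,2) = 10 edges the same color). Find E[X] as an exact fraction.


Let X = Σ_S X_S over the C(60, 5) = 5461512 subsets S of size 5, where X_S = 1 if the K_5 on S is monochromatic.
For a fixed S, the K_5 on S has C(5, 2) = 10 edges. P[all 10 edges red] = (1/2)^10, and likewise for blue, so P[monochromatic] = 2·(1/2)^10 = 2^{1 − 10} = 1/512.
Summing: E[X] = C(60, 5) · 2^{1 − 10} = 5461512 · 1/512 = 682689/64.
Numerically: E[X] ≈ 10667.0156.

E[X] = C(60,5)·2^(1−C(5,2)) = 682689/64 ≈ 10667.0156.


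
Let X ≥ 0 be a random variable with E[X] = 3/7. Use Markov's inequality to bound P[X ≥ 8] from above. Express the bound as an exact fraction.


μ = E[X] = 3/7, a = 8.
Markov: P[X ≥ 8] ≤ μ/a = (3/7)/8 = 3/56.
Numerically: ≈ 0.05357.
(Since a = 8 > μ = 0.42857, the bound 3/56 is < 1 and informative.)

P[X ≥ 8] ≤ 3/56 ≈ 0.05357.


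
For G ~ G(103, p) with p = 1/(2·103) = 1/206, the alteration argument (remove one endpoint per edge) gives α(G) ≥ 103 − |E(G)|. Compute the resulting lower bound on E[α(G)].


E[|E(G)|] = C(103, 2)·p = 5253 · (1/206) = 51/2.
E[α(G)] ≥ n − E[|E(G)|] = 103 − 51/2 = 155/2.
Numerically: ≈ 77.5000.
(This is only a lower bound; the true E[α(G)] may be larger.)

E[α(G)] ≥ 155/2 ≈ 77.5000.


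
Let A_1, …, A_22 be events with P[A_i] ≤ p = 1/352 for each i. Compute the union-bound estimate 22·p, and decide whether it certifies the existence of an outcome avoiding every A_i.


Union bound: P[∪_{i=1}^{22} A_i] ≤ Σ_i P[A_i] ≤ 22·p = 22·(1/352) = 1/16.
Numerically: 1/16 ≈ 0.0625000.
Is 1/16 < 1? YES.
Since P[∪ A_i] ≤ 1/16 < 1, the complement has P[∩ A_i^c] ≥ 1 − 1/16 = 15/16 > 0, so some outcome avoids every A_i.

22·p = 1/16 ≈ 0.0625000; existence CERTIFIED by the union bound.


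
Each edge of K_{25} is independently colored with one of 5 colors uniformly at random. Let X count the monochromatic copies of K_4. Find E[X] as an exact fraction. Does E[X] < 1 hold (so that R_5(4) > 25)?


E[X] = C(25, 4) · 5^{1 − 6} = 12650 · 5^{−5} = 12650/3125.
As a reduced fraction: E[X] = 506/125 ≈ 4.0480.
Is E[X] < 1? NO.
Since E[X] ≥ 1, the first-moment bound is inconclusive at n = 25; it does NOT by itself certify R_5(4) > 25.

E[X] = 506/125 ≈ 4.0480; E[X] ≥ 1; first-moment method inconclusive here.


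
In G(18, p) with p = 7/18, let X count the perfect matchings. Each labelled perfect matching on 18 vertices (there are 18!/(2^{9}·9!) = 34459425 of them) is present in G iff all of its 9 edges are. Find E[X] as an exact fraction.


K_18 has 18!/(2^{9}·9!) = 34459425 labelled perfect matchings.
For each such perfect matching H, let X_H = 1 if all 9 edges of H are present in G. Then P[X_H = 1] = p^{9} = (7/18)^{9} = 40353607/198359290368.
By linearity: E[X] = Σ_H E[X_H] = 34459425 · p^{9} = 34459425 · 40353607/198359290368 = 17167433257975/2448880128.
Numerically: E[X] ≈ 7010.3.

E[X] = 34459425 · (7/18)^{9} = 17167433257975/2448880128 ≈ 7010.3.


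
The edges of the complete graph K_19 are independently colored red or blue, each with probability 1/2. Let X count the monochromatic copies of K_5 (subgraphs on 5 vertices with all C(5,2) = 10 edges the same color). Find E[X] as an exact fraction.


Let X = Σ_S X_S over the C(19, 5) = 11628 subsets S of size 5, where X_S = 1 if the K_5 on S is monochromatic.
For a fixed S, the K_5 on S has C(5, 2) = 10 edges. P[all 10 edges red] = (1/2)^10, and likewise for blue, so P[monochromatic] = 2·(1/2)^10 = 2^{1 − 10} = 1/512.
Summing: E[X] = C(19, 5) · 2^{1 − 10} = 11628 · 1/512 = 2907/128.
Numerically: E[X] ≈ 22.71094.

E[X] = C(19,5)·2^(1−C(5,2)) = 2907/128 ≈ 22.71094.


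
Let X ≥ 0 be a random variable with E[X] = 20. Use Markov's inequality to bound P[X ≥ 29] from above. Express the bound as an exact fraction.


μ = E[X] = 20, a = 29.
Markov: P[X ≥ 29] ≤ μ/a = (20)/29 = 20/29.
Numerically: ≈ 0.6897.
(Since a = 29 > μ = 20.0000, the bound 20/29 is < 1 and informative.)

P[X ≥ 29] ≤ 20/29 ≈ 0.6897.


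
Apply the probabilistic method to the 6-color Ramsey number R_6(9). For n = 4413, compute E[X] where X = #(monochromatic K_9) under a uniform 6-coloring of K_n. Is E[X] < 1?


E[X] = C(4413, 9) · 6^{1 − 36} = 1734990840325017881257917265 · 6^{−35} = 1734990840325017881257917265/1719070799748422591028658176.
As a reduced fraction: E[X] = 1734990840325017881257917265/1719070799748422591028658176 ≈ 1.009261.
Is E[X] < 1? NO.
Since E[X] ≥ 1, the first-moment bound is inconclusive at n = 4413; it does NOT by itself certify R_6(9) > 4413.

E[X] = 1734990840325017881257917265/1719070799748422591028658176 ≈ 1.009261; E[X] ≥ 1; first-moment method inconclusive here.


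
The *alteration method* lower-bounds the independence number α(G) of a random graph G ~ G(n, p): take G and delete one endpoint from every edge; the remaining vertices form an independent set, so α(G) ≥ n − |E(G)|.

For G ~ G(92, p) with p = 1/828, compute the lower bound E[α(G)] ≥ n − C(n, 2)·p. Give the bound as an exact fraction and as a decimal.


E[|E(G)|] = C(92, 2)·p = 4186 · (1/828) = 91/18.
E[α(G)] ≥ n − E[|E(G)|] = 92 − 91/18 = 1565/18.
Numerically: ≈ 86.9444.
(This is only a lower bound; the true E[α(G)] may be larger.)

E[α(G)] ≥ 1565/18 ≈ 86.9444.


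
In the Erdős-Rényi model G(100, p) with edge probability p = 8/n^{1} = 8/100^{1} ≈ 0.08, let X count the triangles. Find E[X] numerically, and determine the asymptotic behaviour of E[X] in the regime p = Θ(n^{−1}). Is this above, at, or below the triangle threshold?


Number of potential triangles: C(100, 3) = 161700.
Each occurs with probability p³ ≈ (0.08)³ ≈ 5.12000e-04.
By linearity: E[X] = C(100, 3)·p³ ≈ 161700 · 5.12000e-04 ≈ 82.790.
Here α = 1, so p = 8/n is exactly at the triangle threshold p ~ 1/n. Asymptotically E[X] → c³/6 = 8³/6 = 256/3 ≈ 85.333, a bounded constant. In this regime the triangle count is asymptotically Poisson(c³/6).

E[X] ≈ 82.790; in regime p = Θ(1/n^{1}) E[X] stays bounded (at the triangle threshold p ~ 1/n).


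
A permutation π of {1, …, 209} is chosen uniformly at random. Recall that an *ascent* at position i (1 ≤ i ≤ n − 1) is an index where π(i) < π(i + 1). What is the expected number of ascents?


Write X = Σ X_I over i = 1, …, 208, with X_I the indicator of one ascent.
There are 208 indicators.
For each fixed i, the pair (π(i), π(i+1)) is a uniformly random ordered pair of distinct values from {1, …, 209}; by symmetry P[π(i) < π(i+1)] = 1/2.
By linearity: E[X] = 208 · (1/2) = (209 − 1) · (1/2) = 104 ≈ 104.0000.

E[X] = 104 = 104.0000.


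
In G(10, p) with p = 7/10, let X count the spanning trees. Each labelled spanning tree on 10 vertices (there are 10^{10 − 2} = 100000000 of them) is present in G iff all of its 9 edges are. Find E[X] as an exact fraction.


K_10 has 10^{10 − 2} = 100000000 labelled spanning trees.
For each such spanning tree H, let X_H = 1 if all 9 edges of H are present in G. Then P[X_H = 1] = p^{9} = (7/10)^{9} = 40353607/1000000000.
By linearity: E[X] = Σ_H E[X_H] = 100000000 · p^{9} = 100000000 · 40353607/1000000000 = 40353607/10.
Numerically: E[X] ≈ 4.03536e+06.

E[X] = 100000000 · (7/10)^{9} = 40353607/10 ≈ 4.03536e+06.


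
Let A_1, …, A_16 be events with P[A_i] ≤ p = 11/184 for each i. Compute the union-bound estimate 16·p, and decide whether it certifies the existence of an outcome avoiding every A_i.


Union bound: P[∪_{i=1}^{16} A_i] ≤ Σ_i P[A_i] ≤ 16·p = 16·(11/184) = 22/23.
Numerically: 22/23 ≈ 0.957.
Is 22/23 < 1? YES.
Since P[∪ A_i] ≤ 22/23 < 1, the complement has P[∩ A_i^c] ≥ 1 − 22/23 = 1/23 > 0, so some outcome avoids every A_i.

16·p = 22/23 ≈ 0.957; existence CERTIFIED by the union bound.


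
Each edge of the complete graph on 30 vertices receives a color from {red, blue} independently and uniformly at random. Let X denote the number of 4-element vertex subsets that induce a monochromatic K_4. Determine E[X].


Let X = Σ_S X_S over the C(30, 4) = 27405 subsets S of size 4, where X_S = 1 if the K_4 on S is monochromatic.
For a fixed S, the K_4 on S has C(4, 2) = 6 edges. P[all 6 edges red] = (1/2)^6, and likewise for blue, so P[monochromatic] = 2·(1/2)^6 = 2^{1 − 6} = 1/32.
By linearity of expectation: E[X] = C(30, 4) · 2^{1 − 6} = 27405 · 1/32 = 27405/32.
Numerically: E[X] ≈ 856.406.

E[X] = C(30,4)·2^(1−C(4,2)) = 27405/32 ≈ 856.406.


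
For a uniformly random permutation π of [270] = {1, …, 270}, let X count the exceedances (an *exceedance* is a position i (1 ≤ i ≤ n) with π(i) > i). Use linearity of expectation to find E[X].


Write X = Σ_{i=1}^{270} X_i, where X_i = 1_{π(i) > i}.
For each fixed i, π(i) is uniform over {1, …, 270} (marginal of a uniform permutation), so P[π(i) > i] = (n − i)/n. Summing: Σ_{i=1}^{270} (n − i)/n = (0 + 1 + … + 269)/270 = 270(270 − 1)/(2·270) = (270 − 1)/2.
Hence E[X] = Σ_{i=1}^{270} (270 − i)/270 = 269/2 ≈ 134.50000.

E[X] = 269/2 = 134.50000.


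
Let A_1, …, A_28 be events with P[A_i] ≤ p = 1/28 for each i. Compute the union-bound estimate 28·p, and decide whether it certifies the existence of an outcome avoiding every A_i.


Union bound: P[∪_{i=1}^{28} A_i] ≤ Σ_i P[A_i] ≤ 28·p = 28·(1/28) = 1.
Numerically: 1 ≈ 1.00000.
Is 1 < 1? NO.
Since the bound 1 is ≥ 1, the union bound is uninformative here; it does NOT by itself certify existence.

28·p = 1 ≈ 1.00000; existence NOT certified by the union bound.


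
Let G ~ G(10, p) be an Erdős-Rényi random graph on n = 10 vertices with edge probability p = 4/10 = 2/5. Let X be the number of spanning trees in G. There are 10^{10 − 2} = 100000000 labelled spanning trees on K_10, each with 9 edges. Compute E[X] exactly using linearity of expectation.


K_10 has 10^{10 − 2} = 100000000 labelled spanning trees.
For each such spanning tree H, let X_H = 1 if all 9 edges of H are present in G. Then P[X_H = 1] = p^{9} = (2/5)^{9} = 512/1953125.
Summing the indicators: E[X] = Σ_H E[X_H] = 100000000 · p^{9} = 100000000 · 512/1953125 = 131072/5.
Numerically: E[X] ≈ 2.62e+04.

E[X] = 100000000 · (2/5)^{9} = 131072/5 ≈ 2.62e+04.


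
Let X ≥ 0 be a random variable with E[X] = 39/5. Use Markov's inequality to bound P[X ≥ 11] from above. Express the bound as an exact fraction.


μ = E[X] = 39/5, a = 11.
Markov: P[X ≥ 11] ≤ μ/a = (39/5)/11 = 39/55.
Numerically: ≈ 0.70909.
(Since a = 11 > μ = 7.80000, the bound 39/55 is < 1 and informative.)

P[X ≥ 11] ≤ 39/55 ≈ 0.70909.


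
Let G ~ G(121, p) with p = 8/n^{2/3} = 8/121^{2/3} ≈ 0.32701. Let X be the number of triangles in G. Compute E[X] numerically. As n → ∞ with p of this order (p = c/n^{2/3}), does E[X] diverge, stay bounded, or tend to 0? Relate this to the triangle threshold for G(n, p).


Number of potential triangles: C(121, 3) = 287980.
Each occurs with probability p³ ≈ (0.32701)³ ≈ 3.4970289e-02.
By linearity: E[X] = C(121, 3)·p³ ≈ 287980 · 3.4970289e-02 ≈ 10070.74380.
Since α = 2/3 < 1, p = c/n^{2/3} ≫ 1/n is above the triangle threshold p ~ 1/n. Asymptotically E[X] ~ (c³/6)·n^{3(1−α)} = (8³/6)·n^{1} → ∞; triangles are abundant w.h.p.

E[X] ≈ 10070.74380; in regime p = Θ(1/n^{2/3}) E[X] diverges (above the triangle threshold p ~ 1/n).


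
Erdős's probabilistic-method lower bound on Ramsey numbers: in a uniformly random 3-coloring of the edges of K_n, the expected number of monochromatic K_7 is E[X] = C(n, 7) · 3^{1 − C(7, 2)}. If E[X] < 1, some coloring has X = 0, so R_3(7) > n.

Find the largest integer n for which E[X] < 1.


We need C(n, 7) · 3^{1 − 21} < 1, i.e. C(n, 7) < 3^{21 − 1} = 3486784401.
Check values of n near the boundary:
  n = 79: C(79, 7) = 2898753715; 2898753715 < 3486784401? YES
  n = 80: C(80, 7) = 3176716400; 3176716400 < 3486784401? YES
  n = 81: C(81, 7) = 3477216600; 3477216600 < 3486784401? YES
  n = 82: C(82, 7) = 3801756816; 3801756816 < 3486784401? NO
  n = 83: C(83, 7) = 4151918628; 4151918628 < 3486784401? NO
  n = 84: C(84, 7) = 4529365776; 4529365776 < 3486784401? NO
The largest n with C(n, 7) < 3486784401 is n = 81 (where E[X] = 42928600/43046721 ≈ 0.9972560). Hence R_3(7) > 81, i.e. R_3(7) ≥ 82.

Largest n = 81; hence R_3(7) > 81.


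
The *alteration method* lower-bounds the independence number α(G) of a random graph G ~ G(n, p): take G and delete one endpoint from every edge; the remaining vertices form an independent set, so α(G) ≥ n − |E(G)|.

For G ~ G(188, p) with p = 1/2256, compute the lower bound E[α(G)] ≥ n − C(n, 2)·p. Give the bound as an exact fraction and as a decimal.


E[|E(G)|] = C(188, 2)·p = 17578 · (1/2256) = 187/24.
E[α(G)] ≥ n − E[|E(G)|] = 188 − 187/24 = 4325/24.
Numerically: ≈ 180.20833.
(This is only a lower bound; the true E[α(G)] may be larger.)

E[α(G)] ≥ 4325/24 ≈ 180.20833.


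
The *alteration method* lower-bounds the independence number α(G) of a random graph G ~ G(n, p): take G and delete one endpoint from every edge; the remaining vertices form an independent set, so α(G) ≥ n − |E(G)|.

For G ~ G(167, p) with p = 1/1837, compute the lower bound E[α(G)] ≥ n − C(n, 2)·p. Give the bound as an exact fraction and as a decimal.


E[|E(G)|] = C(167, 2)·p = 13861 · (1/1837) = 83/11.
E[α(G)] ≥ n − E[|E(G)|] = 167 − 83/11 = 1754/11.
Numerically: ≈ 159.454545.
(This is only a lower bound; the true E[α(G)] may be larger.)

E[α(G)] ≥ 1754/11 ≈ 159.454545.


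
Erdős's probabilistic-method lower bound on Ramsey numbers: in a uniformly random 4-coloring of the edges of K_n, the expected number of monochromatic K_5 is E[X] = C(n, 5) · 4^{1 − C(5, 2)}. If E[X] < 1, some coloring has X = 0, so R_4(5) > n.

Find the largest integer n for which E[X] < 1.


We need C(n, 5) · 4^{1 − 10} < 1, i.e. C(n, 5) < 4^{10 − 1} = 262144.
Check values of n near the boundary:
  n = 28: C(28, 5) = 98280; 98280 < 262144? YES
  n = 29: C(29, 5) = 118755; 118755 < 262144? YES
  n = 30: C(30, 5) = 142506; 142506 < 262144? YES
  n = 31: C(31, 5) = 169911; 169911 < 262144? YES
  n = 32: C(32, 5) = 201376; 201376 < 262144? YES
  n = 33: C(33, 5) = 237336; 237336 < 262144? YES
  n = 34: C(34, 5) = 278256; 278256 < 262144? NO
  n = 35: C(35, 5) = 324632; 324632 < 262144? NO
The largest n with C(n, 5) < 262144 is n = 33 (where E[X] = 29667/32768 ≈ 0.90536). Hence R_4(5) > 33, i.e. R_4(5) ≥ 34.

Largest n = 33; hence R_4(5) > 33.


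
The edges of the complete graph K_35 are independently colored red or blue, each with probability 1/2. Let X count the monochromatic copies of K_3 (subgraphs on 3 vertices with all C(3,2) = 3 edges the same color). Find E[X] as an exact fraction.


Let X = Σ_S X_S over the C(35, 3) = 6545 subsets S of size 3, where X_S = 1 if the K_3 on S is monochromatic.
For a fixed S, the K_3 on S has C(3, 2) = 3 edges. P[all 3 edges red] = (1/2)^3, and likewise for blue, so P[monochromatic] = 2·(1/2)^3 = 2^{1 − 3} = 1/4.
Summing: E[X] = C(35, 3) · 2^{1 − 3} = 6545 · 1/4 = 6545/4.
Numerically: E[X] ≈ 1636.250.

E[X] = C(35,3)·2^(1−C(3,2)) = 6545/4 ≈ 1636.250.


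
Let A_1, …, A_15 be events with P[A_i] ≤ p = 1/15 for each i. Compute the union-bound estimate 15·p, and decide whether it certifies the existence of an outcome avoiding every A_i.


Union bound: P[∪_{i=1}^{15} A_i] ≤ Σ_i P[A_i] ≤ 15·p = 15·(1/15) = 1.
Numerically: 1 ≈ 1.00000.
Is 1 < 1? NO.
Since the bound 1 is ≥ 1, the union bound is uninformative here; it does NOT by itself certify existence.

15·p = 1 ≈ 1.00000; existence NOT certified by the union bound.


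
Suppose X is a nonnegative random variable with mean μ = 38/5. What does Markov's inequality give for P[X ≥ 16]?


μ = E[X] = 38/5, a = 16.
Markov: P[X ≥ 16] ≤ μ/a = (38/5)/16 = 19/40.
Numerically: ≈ 0.475.
(Since a = 16 > μ = 7.600, the bound 19/40 is < 1 and informative.)

P[X ≥ 16] ≤ 19/40 ≈ 0.475.


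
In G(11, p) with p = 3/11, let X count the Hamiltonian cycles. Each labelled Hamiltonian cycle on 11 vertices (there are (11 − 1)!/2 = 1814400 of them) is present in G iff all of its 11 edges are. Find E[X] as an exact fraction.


K_11 has (11 − 1)!/2 = 1814400 labelled Hamiltonian cycles.
For each such Hamiltonian cycle H, let X_H = 1 if all 11 edges of H are present in G. Then P[X_H = 1] = p^{11} = (3/11)^{11} = 177147/285311670611.
By linearity: E[X] = Σ_H E[X_H] = 1814400 · p^{11} = 1814400 · 177147/285311670611 = 321415516800/285311670611.
Numerically: E[X] ≈ 1.1265.

E[X] = 1814400 · (3/11)^{11} = 321415516800/285311670611 ≈ 1.1265.
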